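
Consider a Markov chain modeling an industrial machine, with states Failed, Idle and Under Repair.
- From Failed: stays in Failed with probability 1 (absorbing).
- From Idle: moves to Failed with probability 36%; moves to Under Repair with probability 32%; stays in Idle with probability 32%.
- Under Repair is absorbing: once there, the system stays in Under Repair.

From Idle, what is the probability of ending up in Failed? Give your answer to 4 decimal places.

Let h(s) be the probability of absorption at Failed starting from transient state s. Then h(Failed) = 1 and h(Under Repair) = 0. By first-step analysis:
h(Idle) = 0.36·1 + 0.32·h(Idle) + 0.32·0
Solving: h(Idle) = 0.5294.
Starting from Idle, the probability is 0.5294.

0.5294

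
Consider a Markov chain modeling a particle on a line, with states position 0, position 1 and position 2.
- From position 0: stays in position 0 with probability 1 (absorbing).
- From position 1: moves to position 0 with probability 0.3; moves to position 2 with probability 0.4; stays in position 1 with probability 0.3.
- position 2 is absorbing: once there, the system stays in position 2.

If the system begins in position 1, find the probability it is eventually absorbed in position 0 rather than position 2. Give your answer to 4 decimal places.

Let h(s) be the probability of absorption at position 0 starting from transient state s. Then h(position 0) = 1 and h(position 2) = 0. By first-step analysis:
h(position 1) = 0.3·1 + 0.3·h(position 1) + 0.4·0
Solving: h(position 1) = 0.4286.
Starting from position 1, the probability is 0.4286.

0.4286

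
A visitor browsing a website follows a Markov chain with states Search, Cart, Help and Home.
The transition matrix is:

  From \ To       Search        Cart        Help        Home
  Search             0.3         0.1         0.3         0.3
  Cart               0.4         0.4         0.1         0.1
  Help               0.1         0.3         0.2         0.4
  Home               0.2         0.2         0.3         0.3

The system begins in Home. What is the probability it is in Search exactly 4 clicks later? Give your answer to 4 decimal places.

0.2523

Propagate the distribution vector 4 clicks from Home.
After 0 clicks: (0.0000, 0.0000, 0.0000, 1.0000)
After 1 click: (0.2000, 0.2000, 0.3000, 0.3000)
After 2 clicks: (0.2300, 0.2500, 0.2300, 0.2900)
After 3 clicks: (0.2500, 0.2500, 0.2270, 0.2730)
After 4 clicks: (0.2523, 0.2477, 0.2273, 0.2727)
P(in Search after 4 clicks) = 0.2523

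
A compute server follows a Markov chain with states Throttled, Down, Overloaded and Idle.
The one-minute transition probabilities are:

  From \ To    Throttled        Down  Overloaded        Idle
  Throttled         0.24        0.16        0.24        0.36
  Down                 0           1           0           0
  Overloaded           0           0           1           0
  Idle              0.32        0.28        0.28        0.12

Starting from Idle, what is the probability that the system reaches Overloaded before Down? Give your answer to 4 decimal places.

0.5231

Let h(s) be the probability of absorption at Overloaded starting from transient state s. Then h(Overloaded) = 1 and h(Down) = 0. By first-step analysis:
h(Throttled) = 0.24·h(Throttled) + 0.16·0 + 0.24·1 + 0.36·h(Idle)
h(Idle) = 0.32·h(Throttled) + 0.28·0 + 0.28·1 + 0.12·h(Idle)
Solving: h(Throttled) = 0.5636, h(Idle) = 0.5231.
Starting from Idle, the probability is 0.5231.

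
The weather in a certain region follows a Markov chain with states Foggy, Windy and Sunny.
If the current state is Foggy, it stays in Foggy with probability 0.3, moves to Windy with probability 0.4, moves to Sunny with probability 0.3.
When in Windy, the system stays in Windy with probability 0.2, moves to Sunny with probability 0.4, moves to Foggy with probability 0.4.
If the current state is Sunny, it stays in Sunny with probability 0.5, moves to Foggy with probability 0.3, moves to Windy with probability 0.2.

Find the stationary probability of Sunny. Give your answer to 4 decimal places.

0.4082

Let the stationary distribution be π with π = πP and π_1 + π_2 + π_3 = 1.
π_1 = 0.3·π_1 + 0.4·π_2 + 0.3·π_3
π_2 = 0.4·π_1 + 0.2·π_2 + 0.2·π_3
Solving with the normalization constraint gives π = (0.3265, 0.2653, 0.4082).
So the stationary probability of Sunny is 0.4082.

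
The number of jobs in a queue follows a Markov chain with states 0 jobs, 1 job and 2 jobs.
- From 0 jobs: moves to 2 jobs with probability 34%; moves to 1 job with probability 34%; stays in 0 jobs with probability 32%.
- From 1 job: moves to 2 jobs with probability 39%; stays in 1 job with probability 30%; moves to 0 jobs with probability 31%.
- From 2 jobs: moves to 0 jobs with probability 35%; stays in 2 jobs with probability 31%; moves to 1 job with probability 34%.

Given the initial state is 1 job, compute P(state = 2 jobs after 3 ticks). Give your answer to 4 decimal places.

0.3461

Propagate the distribution vector 3 ticks from 1 job.
After 0 ticks: (0.0000, 1.0000, 0.0000)
After 1 tick: (0.3100, 0.3000, 0.3900)
After 2 ticks: (0.3287, 0.3280, 0.3433)
After 3 ticks: (0.3270, 0.3269, 0.3461)
P(in 2 jobs after 3 ticks) = 0.3461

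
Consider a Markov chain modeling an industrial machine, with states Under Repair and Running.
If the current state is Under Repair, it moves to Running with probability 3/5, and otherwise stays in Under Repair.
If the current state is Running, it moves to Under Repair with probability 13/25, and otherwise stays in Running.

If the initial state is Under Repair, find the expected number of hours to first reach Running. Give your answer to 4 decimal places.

1.6667

Let t(s) be the expected number of hours to first reach Running from state s, with t(Running) = 0. Conditioning on the first hour:
t(Under Repair) = 1 + 0.4·t(Under Repair)
Solving: t(Under Repair) = 1.6667.
Expected hours from Under Repair to Running: 1.6667.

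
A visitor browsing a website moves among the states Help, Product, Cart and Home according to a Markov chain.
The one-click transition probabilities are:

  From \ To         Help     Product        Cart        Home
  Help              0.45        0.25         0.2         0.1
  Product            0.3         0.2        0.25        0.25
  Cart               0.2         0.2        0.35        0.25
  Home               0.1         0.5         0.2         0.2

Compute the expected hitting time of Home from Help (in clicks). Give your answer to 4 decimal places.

5.8401

Let t(s) be the expected number of clicks to first reach Home from state s, with t(Home) = 0. Conditioning on the first click:
t(Help) = 1 + 0.45·t(Help) + 0.25·t(Product) + 0.2·t(Cart)
t(Product) = 1 + 0.3·t(Help) + 0.2·t(Product) + 0.25·t(Cart)
t(Cart) = 1 + 0.2·t(Help) + 0.2·t(Product) + 0.35·t(Cart)
Solving: t(Help) = 5.8401, t(Product) = 4.9592, t(Cart) = 4.8613.
Expected clicks from Help to Home: 5.8401.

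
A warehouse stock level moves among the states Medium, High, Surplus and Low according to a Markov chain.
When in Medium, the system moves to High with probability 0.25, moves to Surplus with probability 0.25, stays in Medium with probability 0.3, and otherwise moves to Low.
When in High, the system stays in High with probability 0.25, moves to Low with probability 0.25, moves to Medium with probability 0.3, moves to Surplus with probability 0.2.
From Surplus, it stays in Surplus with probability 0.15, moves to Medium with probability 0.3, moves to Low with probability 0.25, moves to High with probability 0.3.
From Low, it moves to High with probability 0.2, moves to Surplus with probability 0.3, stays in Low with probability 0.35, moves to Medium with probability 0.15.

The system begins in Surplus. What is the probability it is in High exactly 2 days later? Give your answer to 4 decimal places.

Propagate the distribution vector 2 days from Surplus.
After 0 days: (0.0000, 0.0000, 1.0000, 0.0000)
After 1 day: (0.3000, 0.3000, 0.1500, 0.2500)
After 2 days: (0.2625, 0.2450, 0.2325, 0.2600)
P(in High after 2 days) = 0.2450

0.2450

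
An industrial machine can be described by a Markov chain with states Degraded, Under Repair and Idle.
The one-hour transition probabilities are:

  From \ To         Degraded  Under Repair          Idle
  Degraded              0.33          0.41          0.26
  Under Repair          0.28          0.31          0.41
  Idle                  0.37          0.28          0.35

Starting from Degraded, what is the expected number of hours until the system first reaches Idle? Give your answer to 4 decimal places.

Let t(s) be the expected number of hours to first reach Idle from state s, with t(Idle) = 0. Conditioning on the first hour:
t(Degraded) = 1 + 0.33·t(Degraded) + 0.41·t(Under Repair)
t(Under Repair) = 1 + 0.28·t(Degraded) + 0.31·t(Under Repair)
Solving: t(Degraded) = 3.1655, t(Under Repair) = 2.7338.
Expected hours from Degraded to Idle: 3.1655.

3.1655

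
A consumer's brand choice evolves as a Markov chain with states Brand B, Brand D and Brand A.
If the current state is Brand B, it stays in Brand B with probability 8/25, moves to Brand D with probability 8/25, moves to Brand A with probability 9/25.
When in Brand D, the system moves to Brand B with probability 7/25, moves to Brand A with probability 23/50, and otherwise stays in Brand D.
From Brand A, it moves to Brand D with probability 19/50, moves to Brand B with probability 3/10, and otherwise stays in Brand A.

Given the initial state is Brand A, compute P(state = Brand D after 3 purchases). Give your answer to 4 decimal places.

Propagate the distribution vector 3 purchases from Brand A.
After 0 purchases: (0.0000, 0.0000, 1.0000)
After 1 purchase: (0.3000, 0.3800, 0.3200)
After 2 purchases: (0.2984, 0.3164, 0.3852)
After 3 purchases: (0.2996, 0.3241, 0.3762)
P(in Brand D after 3 purchases) = 0.3241

0.3241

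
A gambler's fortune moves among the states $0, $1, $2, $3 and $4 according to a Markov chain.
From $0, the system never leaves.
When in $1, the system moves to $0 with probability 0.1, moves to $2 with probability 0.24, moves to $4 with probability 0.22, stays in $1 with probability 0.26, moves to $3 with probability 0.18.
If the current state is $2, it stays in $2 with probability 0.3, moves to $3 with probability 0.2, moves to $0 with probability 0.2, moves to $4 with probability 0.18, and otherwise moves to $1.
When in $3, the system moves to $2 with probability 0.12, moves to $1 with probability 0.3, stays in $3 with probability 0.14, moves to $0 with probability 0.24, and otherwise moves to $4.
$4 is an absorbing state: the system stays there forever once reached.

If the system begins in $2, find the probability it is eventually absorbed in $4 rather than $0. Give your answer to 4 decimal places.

Let h(s) be the probability of absorption at $4 starting from transient state s. Then h($4) = 1 and h($0) = 0. By first-step analysis:
h($1) = 0.1·0 + 0.26·h($1) + 0.24·h($2) + 0.18·h($3) + 0.22·1
h($2) = 0.2·0 + 0.12·h($1) + 0.3·h($2) + 0.2·h($3) + 0.18·1
h($3) = 0.24·0 + 0.3·h($1) + 0.12·h($2) + 0.14·h($3) + 0.2·1
Solving: h($1) = 0.5831, h($2) = 0.5017, h($3) = 0.5060.
Starting from $2, the probability is 0.5017.

0.5017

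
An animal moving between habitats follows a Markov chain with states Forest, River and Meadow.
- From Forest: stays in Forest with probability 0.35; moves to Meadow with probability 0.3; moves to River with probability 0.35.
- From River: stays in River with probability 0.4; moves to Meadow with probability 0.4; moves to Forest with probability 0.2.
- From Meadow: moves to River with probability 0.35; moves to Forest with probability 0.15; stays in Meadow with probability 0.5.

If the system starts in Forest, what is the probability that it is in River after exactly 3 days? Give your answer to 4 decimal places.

0.3684

Propagate the distribution vector 3 days from Forest.
After 0 days: (1.0000, 0.0000, 0.0000)
After 1 day: (0.3500, 0.3500, 0.3000)
After 2 days: (0.2375, 0.3675, 0.3950)
After 3 days: (0.2159, 0.3684, 0.4158)
P(in River after 3 days) = 0.3684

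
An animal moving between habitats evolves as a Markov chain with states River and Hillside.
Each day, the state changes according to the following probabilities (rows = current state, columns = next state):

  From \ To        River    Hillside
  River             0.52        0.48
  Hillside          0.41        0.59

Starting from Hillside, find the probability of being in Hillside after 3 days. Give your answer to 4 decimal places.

0.5399

Propagate the distribution vector 3 days from Hillside.
After 0 days: (0.0000, 1.0000)
After 1 day: (0.4100, 0.5900)
After 2 days: (0.4551, 0.5449)
After 3 days: (0.4601, 0.5399)
P(in Hillside after 3 days) = 0.5399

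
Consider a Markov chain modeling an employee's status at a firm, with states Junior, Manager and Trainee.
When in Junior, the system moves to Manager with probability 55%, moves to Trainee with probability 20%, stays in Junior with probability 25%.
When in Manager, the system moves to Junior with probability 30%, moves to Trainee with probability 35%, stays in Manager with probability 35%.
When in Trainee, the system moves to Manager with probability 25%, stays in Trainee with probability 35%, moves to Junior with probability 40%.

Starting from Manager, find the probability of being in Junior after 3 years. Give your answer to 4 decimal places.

0.3145

Propagate the distribution vector 3 years from Manager.
After 0 years: (0.0000, 1.0000, 0.0000)
After 1 year: (0.3000, 0.3500, 0.3500)
After 2 years: (0.3200, 0.3750, 0.3050)
After 3 years: (0.3145, 0.3835, 0.3020)
P(in Junior after 3 years) = 0.3145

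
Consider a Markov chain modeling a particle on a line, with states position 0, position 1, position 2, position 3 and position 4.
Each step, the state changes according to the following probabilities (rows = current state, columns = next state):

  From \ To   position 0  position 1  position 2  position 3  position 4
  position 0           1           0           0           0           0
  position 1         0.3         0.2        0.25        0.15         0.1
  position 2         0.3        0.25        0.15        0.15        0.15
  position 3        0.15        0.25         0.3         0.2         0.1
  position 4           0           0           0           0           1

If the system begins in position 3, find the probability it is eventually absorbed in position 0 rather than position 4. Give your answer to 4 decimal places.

Let h(s) be the probability of absorption at position 0 starting from transient state s. Then h(position 0) = 1 and h(position 4) = 0. By first-step analysis:
h(position 1) = 0.3·1 + 0.2·h(position 1) + 0.25·h(position 2) + 0.15·h(position 3) + 0.1·0
h(position 2) = 0.3·1 + 0.25·h(position 1) + 0.15·h(position 2) + 0.15·h(position 3) + 0.15·0
h(position 3) = 0.15·1 + 0.25·h(position 1) + 0.3·h(position 2) + 0.2·h(position 3) + 0.1·0
Solving: h(position 1) = 0.7121, h(position 2) = 0.6797, h(position 3) = 0.6649.
Starting from position 3, the probability is 0.6649.

0.6649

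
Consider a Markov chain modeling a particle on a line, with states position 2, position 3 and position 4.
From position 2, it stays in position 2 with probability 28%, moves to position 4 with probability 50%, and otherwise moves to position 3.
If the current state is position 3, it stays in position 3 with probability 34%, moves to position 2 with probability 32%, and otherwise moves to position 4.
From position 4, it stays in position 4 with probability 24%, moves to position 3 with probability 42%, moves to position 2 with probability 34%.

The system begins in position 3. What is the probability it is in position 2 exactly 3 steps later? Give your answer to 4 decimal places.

0.3146

Propagate the distribution vector 3 steps from position 3.
After 0 steps: (0.0000, 1.0000, 0.0000)
After 1 step: (0.3200, 0.3400, 0.3400)
After 2 steps: (0.3140, 0.3288, 0.3572)
After 3 steps: (0.3146, 0.3309, 0.3545)
P(in position 2 after 3 steps) = 0.3146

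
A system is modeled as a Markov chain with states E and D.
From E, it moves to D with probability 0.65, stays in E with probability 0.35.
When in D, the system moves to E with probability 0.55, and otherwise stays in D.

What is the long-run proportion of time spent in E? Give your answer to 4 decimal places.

0.4583

Let the stationary distribution be π with π = πP and π_1 + π_2 = 1.
π_1 = 0.35·π_1 + 0.55·π_2
Solving with the normalization constraint gives π = (0.4583, 0.5417).
So the stationary probability of E is 0.4583.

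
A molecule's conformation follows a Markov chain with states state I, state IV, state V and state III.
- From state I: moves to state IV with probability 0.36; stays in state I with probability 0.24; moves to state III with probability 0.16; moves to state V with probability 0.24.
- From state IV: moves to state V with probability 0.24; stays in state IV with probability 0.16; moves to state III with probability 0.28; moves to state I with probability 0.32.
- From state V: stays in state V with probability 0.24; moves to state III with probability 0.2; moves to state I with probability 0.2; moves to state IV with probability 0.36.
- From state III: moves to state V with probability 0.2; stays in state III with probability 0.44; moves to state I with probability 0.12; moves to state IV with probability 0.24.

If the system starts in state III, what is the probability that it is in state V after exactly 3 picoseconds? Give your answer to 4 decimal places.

0.2272

Propagate the distribution vector 3 picoseconds from state III.
After 0 picoseconds: (0.0000, 0.0000, 0.0000, 1.0000)
After 1 picosecond: (0.1200, 0.2400, 0.2000, 0.4400)
After 2 picoseconds: (0.1984, 0.2592, 0.2224, 0.3200)
After 3 picoseconds: (0.2134, 0.2698, 0.2272, 0.2896)
P(in state V after 3 picoseconds) = 0.2272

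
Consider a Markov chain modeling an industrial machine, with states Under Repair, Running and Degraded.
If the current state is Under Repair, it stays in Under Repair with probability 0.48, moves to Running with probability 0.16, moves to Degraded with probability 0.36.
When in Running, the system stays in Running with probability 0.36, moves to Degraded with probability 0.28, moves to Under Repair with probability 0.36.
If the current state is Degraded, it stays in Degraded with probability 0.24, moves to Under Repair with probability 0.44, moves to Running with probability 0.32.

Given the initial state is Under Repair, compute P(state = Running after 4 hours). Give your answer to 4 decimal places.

Propagate the distribution vector 4 hours from Under Repair.
After 0 hours: (1.0000, 0.0000, 0.0000)
After 1 hour: (0.4800, 0.1600, 0.3600)
After 2 hours: (0.4464, 0.2496, 0.3040)
After 3 hours: (0.4379, 0.2586, 0.3036)
After 4 hours: (0.4368, 0.2603, 0.3029)
P(in Running after 4 hours) = 0.2603

0.2603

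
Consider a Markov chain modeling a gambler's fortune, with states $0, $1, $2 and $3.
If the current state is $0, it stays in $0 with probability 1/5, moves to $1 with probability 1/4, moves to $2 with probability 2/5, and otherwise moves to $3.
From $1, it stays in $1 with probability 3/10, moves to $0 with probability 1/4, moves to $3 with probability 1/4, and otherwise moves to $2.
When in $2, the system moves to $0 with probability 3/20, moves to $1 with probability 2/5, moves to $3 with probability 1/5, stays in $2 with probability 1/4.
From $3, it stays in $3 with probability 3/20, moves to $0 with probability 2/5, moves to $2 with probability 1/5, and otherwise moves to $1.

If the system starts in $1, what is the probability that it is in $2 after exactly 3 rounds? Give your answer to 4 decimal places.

Propagate the distribution vector 3 rounds from $1.
After 0 rounds: (0.0000, 1.0000, 0.0000, 0.0000)
After 1 round: (0.2500, 0.3000, 0.2000, 0.2500)
After 2 rounds: (0.2550, 0.2950, 0.2600, 0.1900)
After 3 rounds: (0.2398, 0.3038, 0.2640, 0.1925)
P(in $2 after 3 rounds) = 0.2640

0.2640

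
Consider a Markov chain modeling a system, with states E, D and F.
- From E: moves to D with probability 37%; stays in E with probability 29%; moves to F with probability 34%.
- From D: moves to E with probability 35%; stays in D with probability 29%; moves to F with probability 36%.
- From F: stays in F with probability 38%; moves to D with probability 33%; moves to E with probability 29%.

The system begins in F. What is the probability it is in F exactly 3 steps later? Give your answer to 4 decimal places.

0.3610

Propagate the distribution vector 3 steps from F.
After 0 steps: (0.0000, 0.0000, 1.0000)
After 1 step: (0.2900, 0.3300, 0.3800)
After 2 steps: (0.3098, 0.3284, 0.3618)
After 3 steps: (0.3097, 0.3293, 0.3610)
P(in F after 3 steps) = 0.3610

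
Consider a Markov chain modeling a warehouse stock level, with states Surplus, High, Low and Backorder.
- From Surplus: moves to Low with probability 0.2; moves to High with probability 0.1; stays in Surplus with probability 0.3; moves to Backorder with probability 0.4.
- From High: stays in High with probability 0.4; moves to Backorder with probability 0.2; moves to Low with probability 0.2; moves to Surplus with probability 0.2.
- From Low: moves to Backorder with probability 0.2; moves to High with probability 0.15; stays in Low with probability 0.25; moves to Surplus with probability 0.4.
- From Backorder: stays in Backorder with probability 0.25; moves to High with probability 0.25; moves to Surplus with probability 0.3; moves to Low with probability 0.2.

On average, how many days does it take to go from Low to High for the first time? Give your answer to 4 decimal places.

Let t(s) be the expected number of days to first reach High from state s, with t(High) = 0. Conditioning on the first day:
t(Surplus) = 1 + 0.3·t(Surplus) + 0.2·t(Low) + 0.4·t(Backorder)
t(Low) = 1 + 0.4·t(Surplus) + 0.25·t(Low) + 0.2·t(Backorder)
t(Backorder) = 1 + 0.3·t(Surplus) + 0.2·t(Low) + 0.25·t(Backorder)
Solving: t(Surplus) = 6.3610, t(Low) = 6.2009, t(Backorder) = 5.5313.
Expected days from Low to High: 6.2009.

6.2009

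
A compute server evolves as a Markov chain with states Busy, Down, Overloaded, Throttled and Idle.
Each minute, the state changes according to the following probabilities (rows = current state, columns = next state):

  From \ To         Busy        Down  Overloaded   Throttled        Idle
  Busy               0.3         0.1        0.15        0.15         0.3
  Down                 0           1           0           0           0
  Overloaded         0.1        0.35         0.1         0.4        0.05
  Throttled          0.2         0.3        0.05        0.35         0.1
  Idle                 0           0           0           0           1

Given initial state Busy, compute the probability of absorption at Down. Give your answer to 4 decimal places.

Let h(s) be the probability of absorption at Down starting from transient state s. Then h(Down) = 1 and h(Idle) = 0. By first-step analysis:
h(Busy) = 0.3·h(Busy) + 0.1·1 + 0.15·h(Overloaded) + 0.15·h(Throttled) + 0.3·0
h(Overloaded) = 0.1·h(Busy) + 0.35·1 + 0.1·h(Overloaded) + 0.4·h(Throttled) + 0.05·0
h(Throttled) = 0.2·h(Busy) + 0.3·1 + 0.05·h(Overloaded) + 0.35·h(Throttled) + 0.1·0
Solving: h(Busy) = 0.4386, h(Overloaded) = 0.7276, h(Throttled) = 0.6525.
Starting from Busy, the probability is 0.4386.

0.4386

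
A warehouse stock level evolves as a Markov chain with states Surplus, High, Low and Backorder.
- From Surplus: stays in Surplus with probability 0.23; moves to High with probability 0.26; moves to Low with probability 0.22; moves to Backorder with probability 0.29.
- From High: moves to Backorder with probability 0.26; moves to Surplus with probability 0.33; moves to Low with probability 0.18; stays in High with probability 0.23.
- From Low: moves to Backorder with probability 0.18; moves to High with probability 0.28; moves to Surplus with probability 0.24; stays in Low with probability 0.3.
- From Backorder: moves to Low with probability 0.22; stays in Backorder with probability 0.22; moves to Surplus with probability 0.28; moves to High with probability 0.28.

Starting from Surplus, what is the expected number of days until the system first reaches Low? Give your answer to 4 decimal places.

Let t(s) be the expected number of days to first reach Low from state s, with t(Low) = 0. Conditioning on the first day:
t(Surplus) = 1 + 0.23·t(Surplus) + 0.26·t(High) + 0.29·t(Backorder)
t(High) = 1 + 0.33·t(Surplus) + 0.23·t(High) + 0.26·t(Backorder)
t(Backorder) = 1 + 0.28·t(Surplus) + 0.28·t(High) + 0.22·t(Backorder)
Solving: t(Surplus) = 4.7688, t(High) = 4.9539, t(Backorder) = 4.7722.
Expected days from Surplus to Low: 4.7688.

4.7688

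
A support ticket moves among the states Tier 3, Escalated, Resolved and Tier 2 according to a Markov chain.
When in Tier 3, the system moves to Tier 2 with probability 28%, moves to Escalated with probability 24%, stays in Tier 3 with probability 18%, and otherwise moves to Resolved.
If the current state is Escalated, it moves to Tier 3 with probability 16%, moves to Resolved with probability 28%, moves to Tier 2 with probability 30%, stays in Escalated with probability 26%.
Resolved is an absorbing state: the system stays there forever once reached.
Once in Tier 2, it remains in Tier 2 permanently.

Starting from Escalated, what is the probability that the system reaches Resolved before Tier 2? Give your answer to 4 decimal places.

Let h(s) be the probability of absorption at Resolved starting from transient state s. Then h(Resolved) = 1 and h(Tier 2) = 0. By first-step analysis:
h(Tier 3) = 0.18·h(Tier 3) + 0.24·h(Escalated) + 0.3·1 + 0.28·0
h(Escalated) = 0.16·h(Tier 3) + 0.26·h(Escalated) + 0.28·1 + 0.3·0
Solving: h(Tier 3) = 0.5088, h(Escalated) = 0.4884.
Starting from Escalated, the probability is 0.4884.

0.4884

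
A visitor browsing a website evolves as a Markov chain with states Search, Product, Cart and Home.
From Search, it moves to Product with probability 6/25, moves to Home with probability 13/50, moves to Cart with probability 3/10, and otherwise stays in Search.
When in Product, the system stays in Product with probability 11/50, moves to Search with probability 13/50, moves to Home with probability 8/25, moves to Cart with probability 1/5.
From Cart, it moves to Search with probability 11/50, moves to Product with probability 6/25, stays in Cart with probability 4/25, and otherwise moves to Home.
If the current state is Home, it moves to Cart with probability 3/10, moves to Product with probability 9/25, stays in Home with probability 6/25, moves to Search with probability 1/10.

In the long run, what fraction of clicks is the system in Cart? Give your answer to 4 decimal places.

0.2394

Let the stationary distribution be π with π = πP and π_1 + π_2 + π_3 + π_4 = 1.
π_1 = 0.2·π_1 + 0.26·π_2 + 0.22·π_3 + 0.1·π_4
π_2 = 0.24·π_1 + 0.22·π_2 + 0.24·π_3 + 0.36·π_4
π_3 = 0.3·π_1 + 0.2·π_2 + 0.16·π_3 + 0.3·π_4
Solving with the normalization constraint gives π = (0.1911, 0.2705, 0.2394, 0.2990).
So the stationary probability of Cart is 0.2394.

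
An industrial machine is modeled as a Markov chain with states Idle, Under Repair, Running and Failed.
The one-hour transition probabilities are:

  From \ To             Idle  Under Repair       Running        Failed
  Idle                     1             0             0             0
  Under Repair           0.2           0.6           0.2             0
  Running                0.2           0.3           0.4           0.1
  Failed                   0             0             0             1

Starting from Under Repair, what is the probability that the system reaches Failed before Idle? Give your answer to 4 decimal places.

0.1111

Let h(s) be the probability of absorption at Failed starting from transient state s. Then h(Failed) = 1 and h(Idle) = 0. By first-step analysis:
h(Under Repair) = 0.2·0 + 0.6·h(Under Repair) + 0.2·h(Running)
h(Running) = 0.2·0 + 0.3·h(Under Repair) + 0.4·h(Running) + 0.1·1
Solving: h(Under Repair) = 0.1111, h(Running) = 0.2222.
Starting from Under Repair, the probability is 0.1111.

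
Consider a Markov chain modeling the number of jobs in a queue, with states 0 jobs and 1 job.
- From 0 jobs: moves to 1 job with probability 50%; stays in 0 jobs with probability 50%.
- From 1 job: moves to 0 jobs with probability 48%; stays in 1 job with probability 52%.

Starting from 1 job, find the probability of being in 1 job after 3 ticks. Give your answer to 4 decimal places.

0.5102

Propagate the distribution vector 3 ticks from 1 job.
After 0 ticks: (0.0000, 1.0000)
After 1 tick: (0.4800, 0.5200)
After 2 ticks: (0.4896, 0.5104)
After 3 ticks: (0.4898, 0.5102)
P(in 1 job after 3 ticks) = 0.5102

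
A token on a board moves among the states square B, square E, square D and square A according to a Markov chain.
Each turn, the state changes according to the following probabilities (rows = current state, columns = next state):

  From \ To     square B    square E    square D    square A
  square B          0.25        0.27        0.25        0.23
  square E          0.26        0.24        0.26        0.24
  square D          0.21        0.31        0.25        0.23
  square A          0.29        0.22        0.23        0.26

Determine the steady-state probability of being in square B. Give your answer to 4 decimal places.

Let the stationary distribution be π with π = πP and π_1 + π_2 + π_3 + π_4 = 1.
π_1 = 0.25·π_1 + 0.26·π_2 + 0.21·π_3 + 0.29·π_4
π_2 = 0.27·π_1 + 0.24·π_2 + 0.31·π_3 + 0.22·π_4
π_3 = 0.25·π_1 + 0.26·π_2 + 0.25·π_3 + 0.23·π_4
Solving with the normalization constraint gives π = (0.2523, 0.2601, 0.2478, 0.2398).
So the stationary probability of square B is 0.2523.

0.2523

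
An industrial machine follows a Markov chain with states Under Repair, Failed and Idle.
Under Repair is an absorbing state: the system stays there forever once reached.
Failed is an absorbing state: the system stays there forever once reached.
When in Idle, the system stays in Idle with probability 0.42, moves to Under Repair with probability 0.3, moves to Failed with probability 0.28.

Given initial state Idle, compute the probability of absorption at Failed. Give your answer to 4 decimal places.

Let h(s) be the probability of absorption at Failed starting from transient state s. Then h(Failed) = 1 and h(Under Repair) = 0. By first-step analysis:
h(Idle) = 0.3·0 + 0.28·1 + 0.42·h(Idle)
Solving: h(Idle) = 0.4828.
Starting from Idle, the probability is 0.4828.

0.4828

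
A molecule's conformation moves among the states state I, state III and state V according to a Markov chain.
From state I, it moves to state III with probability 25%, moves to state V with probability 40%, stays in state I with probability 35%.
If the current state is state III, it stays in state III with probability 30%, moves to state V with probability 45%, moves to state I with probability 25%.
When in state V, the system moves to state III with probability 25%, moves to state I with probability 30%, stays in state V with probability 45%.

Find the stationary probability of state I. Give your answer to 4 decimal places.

Let the stationary distribution be π with π = πP and π_1 + π_2 + π_3 = 1.
π_1 = 0.35·π_1 + 0.25·π_2 + 0.3·π_3
π_2 = 0.25·π_1 + 0.3·π_2 + 0.25·π_3
Solving with the normalization constraint gives π = (0.3019, 0.2632, 0.4349).
So the stationary probability of state I is 0.3019.

0.3019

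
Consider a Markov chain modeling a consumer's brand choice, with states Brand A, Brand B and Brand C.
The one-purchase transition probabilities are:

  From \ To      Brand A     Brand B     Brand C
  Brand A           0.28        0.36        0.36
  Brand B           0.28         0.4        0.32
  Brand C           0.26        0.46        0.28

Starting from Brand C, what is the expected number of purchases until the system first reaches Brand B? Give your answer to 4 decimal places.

2.3070

Let t(s) be the expected number of purchases to first reach Brand B from state s, with t(Brand B) = 0. Conditioning on the first purchase:
t(Brand A) = 1 + 0.28·t(Brand A) + 0.36·t(Brand C)
t(Brand C) = 1 + 0.26·t(Brand A) + 0.28·t(Brand C)
Solving: t(Brand A) = 2.5424, t(Brand C) = 2.3070.
Expected purchases from Brand C to Brand B: 2.3070.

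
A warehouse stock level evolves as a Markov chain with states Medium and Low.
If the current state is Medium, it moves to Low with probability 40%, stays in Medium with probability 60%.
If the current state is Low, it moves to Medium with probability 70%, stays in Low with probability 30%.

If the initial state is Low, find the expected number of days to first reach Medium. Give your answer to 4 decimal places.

1.4286

Let t(s) be the expected number of days to first reach Medium from state s, with t(Medium) = 0. Conditioning on the first day:
t(Low) = 1 + 0.3·t(Low)
Solving: t(Low) = 1.4286.
Expected days from Low to Medium: 1.4286.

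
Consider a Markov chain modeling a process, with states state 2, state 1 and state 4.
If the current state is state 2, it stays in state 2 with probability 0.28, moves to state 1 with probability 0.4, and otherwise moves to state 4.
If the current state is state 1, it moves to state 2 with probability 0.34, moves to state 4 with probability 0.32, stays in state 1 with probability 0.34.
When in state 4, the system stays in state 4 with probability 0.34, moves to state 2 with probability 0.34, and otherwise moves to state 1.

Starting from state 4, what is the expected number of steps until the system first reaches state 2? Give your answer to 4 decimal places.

2.9412

Let t(s) be the expected number of steps to first reach state 2 from state s, with t(state 2) = 0. Conditioning on the first step:
t(state 1) = 1 + 0.34·t(state 1) + 0.32·t(state 4)
t(state 4) = 1 + 0.32·t(state 1) + 0.34·t(state 4)
Solving: t(state 1) = 2.9412, t(state 4) = 2.9412.
Expected steps from state 4 to state 2: 2.9412.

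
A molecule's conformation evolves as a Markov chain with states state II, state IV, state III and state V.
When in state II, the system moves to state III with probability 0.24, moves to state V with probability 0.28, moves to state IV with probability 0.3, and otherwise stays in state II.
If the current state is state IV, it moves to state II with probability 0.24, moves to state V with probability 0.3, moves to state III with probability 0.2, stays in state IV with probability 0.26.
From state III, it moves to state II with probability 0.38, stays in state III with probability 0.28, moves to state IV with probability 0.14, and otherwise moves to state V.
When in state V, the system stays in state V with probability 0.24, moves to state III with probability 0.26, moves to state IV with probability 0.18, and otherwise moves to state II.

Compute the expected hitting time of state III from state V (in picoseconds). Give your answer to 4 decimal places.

4.1511

Let t(s) be the expected number of picoseconds to first reach state III from state s, with t(state III) = 0. Conditioning on the first picosecond:
t(state II) = 1 + 0.18·t(state II) + 0.3·t(state IV) + 0.28·t(state V)
t(state IV) = 1 + 0.24·t(state II) + 0.26·t(state IV) + 0.3·t(state V)
t(state V) = 1 + 0.32·t(state II) + 0.18·t(state IV) + 0.24·t(state V)
Solving: t(state II) = 4.2515, t(state IV) = 4.4131, t(state V) = 4.1511.
Expected picoseconds from state V to state III: 4.1511.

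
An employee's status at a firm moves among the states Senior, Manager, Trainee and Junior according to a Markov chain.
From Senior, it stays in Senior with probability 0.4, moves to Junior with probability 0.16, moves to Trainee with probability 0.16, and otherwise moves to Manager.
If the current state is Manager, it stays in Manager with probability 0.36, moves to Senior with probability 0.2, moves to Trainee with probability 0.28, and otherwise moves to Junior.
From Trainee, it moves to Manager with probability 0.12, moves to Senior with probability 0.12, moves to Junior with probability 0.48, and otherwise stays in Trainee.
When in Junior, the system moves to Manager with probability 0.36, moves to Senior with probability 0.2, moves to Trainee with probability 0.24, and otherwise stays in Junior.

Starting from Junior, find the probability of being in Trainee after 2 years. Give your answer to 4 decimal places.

Propagate the distribution vector 2 years from Junior.
After 0 years: (0.0000, 0.0000, 0.0000, 1.0000)
After 1 year: (0.2000, 0.3600, 0.2400, 0.2000)
After 2 years: (0.2208, 0.2864, 0.2480, 0.2448)
P(in Trainee after 2 years) = 0.2480

0.2480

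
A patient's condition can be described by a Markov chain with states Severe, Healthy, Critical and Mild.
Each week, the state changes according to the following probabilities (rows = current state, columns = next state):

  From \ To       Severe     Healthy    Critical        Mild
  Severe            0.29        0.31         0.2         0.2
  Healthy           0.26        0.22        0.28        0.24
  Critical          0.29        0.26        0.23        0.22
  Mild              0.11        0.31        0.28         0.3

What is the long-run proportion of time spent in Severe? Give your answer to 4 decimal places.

Let the stationary distribution be π with π = πP and π_1 + π_2 + π_3 + π_4 = 1.
π_1 = 0.29·π_1 + 0.26·π_2 + 0.29·π_3 + 0.11·π_4
π_2 = 0.31·π_1 + 0.22·π_2 + 0.26·π_3 + 0.31·π_4
π_3 = 0.2·π_1 + 0.28·π_2 + 0.23·π_3 + 0.28·π_4
Solving with the normalization constraint gives π = (0.2386, 0.2730, 0.2485, 0.2399).
So the stationary probability of Severe is 0.2386.

0.2386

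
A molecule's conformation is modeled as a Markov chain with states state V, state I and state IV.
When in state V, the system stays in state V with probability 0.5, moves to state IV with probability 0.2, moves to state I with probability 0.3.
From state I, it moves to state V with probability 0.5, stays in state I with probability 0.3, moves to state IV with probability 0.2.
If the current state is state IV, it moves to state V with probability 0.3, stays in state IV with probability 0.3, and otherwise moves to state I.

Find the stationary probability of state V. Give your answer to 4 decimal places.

Let the stationary distribution be π with π = πP and π_1 + π_2 + π_3 = 1.
π_1 = 0.5·π_1 + 0.5·π_2 + 0.3·π_3
π_2 = 0.3·π_1 + 0.3·π_2 + 0.4·π_3
Solving with the normalization constraint gives π = (0.4556, 0.3222, 0.2222).
So the stationary probability of state V is 0.4556.

0.4556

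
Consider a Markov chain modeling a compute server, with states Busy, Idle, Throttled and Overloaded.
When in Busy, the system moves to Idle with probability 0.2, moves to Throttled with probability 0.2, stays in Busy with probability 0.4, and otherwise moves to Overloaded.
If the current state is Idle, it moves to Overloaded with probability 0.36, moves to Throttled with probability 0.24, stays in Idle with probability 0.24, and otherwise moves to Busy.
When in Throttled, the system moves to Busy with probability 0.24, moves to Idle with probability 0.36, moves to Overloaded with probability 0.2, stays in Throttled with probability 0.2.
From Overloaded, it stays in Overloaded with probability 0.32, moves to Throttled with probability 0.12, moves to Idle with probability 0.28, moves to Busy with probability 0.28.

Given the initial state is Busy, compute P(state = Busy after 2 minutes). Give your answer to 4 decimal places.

Propagate the distribution vector 2 minutes from Busy.
After 0 minutes: (1.0000, 0.0000, 0.0000, 0.0000)
After 1 minute: (0.4000, 0.2000, 0.2000, 0.2000)
After 2 minutes: (0.2960, 0.2560, 0.1920, 0.2560)
P(in Busy after 2 minutes) = 0.2960

0.2960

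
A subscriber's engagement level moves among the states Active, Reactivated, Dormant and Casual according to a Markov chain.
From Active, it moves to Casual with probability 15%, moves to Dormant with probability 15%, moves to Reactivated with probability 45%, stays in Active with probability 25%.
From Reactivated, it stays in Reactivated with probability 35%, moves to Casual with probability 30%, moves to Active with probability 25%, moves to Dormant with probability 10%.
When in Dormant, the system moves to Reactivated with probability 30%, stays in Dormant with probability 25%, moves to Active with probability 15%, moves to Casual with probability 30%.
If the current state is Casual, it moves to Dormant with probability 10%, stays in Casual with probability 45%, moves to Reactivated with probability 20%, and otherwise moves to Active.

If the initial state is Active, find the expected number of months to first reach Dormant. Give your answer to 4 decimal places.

8.4444

Let t(s) be the expected number of months to first reach Dormant from state s, with t(Dormant) = 0. Conditioning on the first month:
t(Active) = 1 + 0.25·t(Active) + 0.45·t(Reactivated) + 0.15·t(Casual)
t(Reactivated) = 1 + 0.25·t(Active) + 0.35·t(Reactivated) + 0.3·t(Casual)
t(Casual) = 1 + 0.25·t(Active) + 0.2·t(Reactivated) + 0.45·t(Casual)
Solving: t(Active) = 8.4444, t(Reactivated) = 8.8889, t(Casual) = 8.8889.
Expected months from Active to Dormant: 8.4444.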